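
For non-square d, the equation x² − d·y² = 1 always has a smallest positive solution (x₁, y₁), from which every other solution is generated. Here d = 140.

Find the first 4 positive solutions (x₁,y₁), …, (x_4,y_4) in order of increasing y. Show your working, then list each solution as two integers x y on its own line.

71 6
10081 852
1431431 120978
203253121 17178024

√140 = [11; 1,4,1,22, …], period ℓ=4 (even) → k=3
a_0=11:  p_0=11·1+0=11,  q_0=11·0+1=1
a_1=1:  p_1=1·11+1=12,  q_1=1·1+0=1
a_2=4:  p_2=4·12+11=59,  q_2=4·1+1=5
a_3=1:  p_3=1·59+12=71,  q_3=1·5+1=6
fundamental: x₁=71, y₁=6  (since 5041 − 140·36 = 1)
(71+6√140)^2 = 10081 + 852√140
(71+6√140)^3 = 1431431 + 120978√140
(71+6√140)^4 = 203253121 + 17178024√140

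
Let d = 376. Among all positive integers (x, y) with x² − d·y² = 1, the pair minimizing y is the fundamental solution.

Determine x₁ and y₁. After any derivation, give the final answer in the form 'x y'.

√376 = [19; 2,1,1,3,1,…,1,2,38, …], period ℓ=16 (even) → k=15
i=0: a=19 ⇒ p=19, q=1
i=1: a=2 ⇒ p=39, q=2
…
i=4: a=3 ⇒ p=349, q=18
…
i=6: a=2 ⇒ p=1241, q=64
i=7: a=2 ⇒ p=2928, q=151
i=8: a=4 ⇒ p=12953, q=668
i=9: a=2 ⇒ p=28834, q=1487
i=10: a=2 ⇒ p=70621, q=3642
i=11: a=1 ⇒ p=99455, q=5129
…
i=13: a=1 ⇒ p=468441, q=24158
i=14: a=1 ⇒ p=837427, q=43187
i=15: a=2 ⇒ p=2143295, q=110532
→ (2143295, 110532).  Check: 2143295²=4593713457025, 376·110532²=4593713457024, difference 1.

2143295 110532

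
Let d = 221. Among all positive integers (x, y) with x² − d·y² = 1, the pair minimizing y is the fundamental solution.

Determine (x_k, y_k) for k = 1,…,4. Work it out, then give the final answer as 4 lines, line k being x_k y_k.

√221 → a₀=14, period (1,6,2,6,1,28); ℓ=6 even so k=5
k=0  a_k=14  p_k/q_k = 14/1
k=1  a_k=1  p_k/q_k = 15/1
…
k=3  a_k=2  p_k/q_k = 223/15
k=4  a_k=6  p_k/q_k = 1442/97
k=5  a_k=1  p_k/q_k = 1665/112
→ (1665, 112).  Check: 1665²=2772225, 221·112²=2772224, difference 1.
(1665+112√221)^2 = 5544449 + 372960√221
(1665+112√221)^3 = 18463013505 + 1241956688√221
(1665+112√221)^4 = 61481829427201 + 4135715398080√221

1665 112
5544449 372960
18463013505 1241956688
61481829427201 4135715398080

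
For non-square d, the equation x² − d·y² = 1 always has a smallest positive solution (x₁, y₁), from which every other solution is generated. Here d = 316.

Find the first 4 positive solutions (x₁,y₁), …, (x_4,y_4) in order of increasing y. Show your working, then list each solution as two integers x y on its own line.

[17; 1,3,2,8,2,3,1,34] for √316; ℓ=8 ⇒ convergent index 7
i=0: a=17 ⇒ p=17, q=1
i=1: a=1 ⇒ p=18, q=1
i=2: a=3 ⇒ p=71, q=4
i=3: a=2 ⇒ p=160, q=9
…
i=5: a=2 ⇒ p=2862, q=161
i=6: a=3 ⇒ p=9937, q=559
i=7: a=1 ⇒ p=12799, q=720
(x₁, y₁) = (12799, 720);  12799² − 316·720² = 1 ✓
n=2: (12799,720)∘(12799,720) = (12799·12799+316·720·720, 12799·720+720·12799) = (327628801,18430560)
n=3: (327628801,18430560)∘(12799,720) = (12799·327628801+316·720·18430560, 12799·18430560+720·327628801) = (8386642035199,471785474160)
n=4: (8386642035199,471785474160)∘(12799,720) = (12799·8386642035199+316·720·471785474160, 12799·471785474160+720·8386642035199) = (214681262489395201,12076764549117120)

12799 720
327628801 18430560
8386642035199 471785474160
214681262489395201 12076764549117120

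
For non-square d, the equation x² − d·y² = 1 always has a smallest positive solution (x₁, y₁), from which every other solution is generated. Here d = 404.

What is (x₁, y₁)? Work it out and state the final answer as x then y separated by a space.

201 10

[20; 10,40] for √404; ℓ=2 ⇒ convergent index 1
i=0: a=20 ⇒ p=20, q=1
i=1: a=10 ⇒ p=201, q=10
→ (201, 10).  Check: 201²=40401, 404·10²=40400, difference 1.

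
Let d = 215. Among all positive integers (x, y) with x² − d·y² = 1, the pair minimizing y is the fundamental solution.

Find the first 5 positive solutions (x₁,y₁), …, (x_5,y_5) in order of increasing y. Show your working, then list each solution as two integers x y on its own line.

d=215: √d = [14; 1,1,1,28] (ℓ=4, even), read p_3/q_3
a_0=14:  p_0=14·1+0=14,  q_0=14·0+1=1
…
a_2=1:  p_2=1·15+14=29,  q_2=1·1+1=2
a_3=1:  p_3=1·29+15=44,  q_3=1·2+1=3
fundamental: x₁=44, y₁=3  (since 1936 − 215·9 = 1)
k=2:  x_2 = 44·44+215·3·3 = 3871,  y_2 = 44·3+3·44 = 264
k=3:  x_3 = 44·3871+215·3·264 = 340604,  y_3 = 44·264+3·3871 = 23229
k=4:  x_4 = 44·340604+215·3·23229 = 29969281,  y_4 = 44·23229+3·340604 = 2043888
k=5:  x_5 = 44·29969281+215·3·2043888 = 2636956124,  y_5 = 44·2043888+3·29969281 = 179838915

44 3
3871 264
340604 23229
29969281 2043888
2636956124 179838915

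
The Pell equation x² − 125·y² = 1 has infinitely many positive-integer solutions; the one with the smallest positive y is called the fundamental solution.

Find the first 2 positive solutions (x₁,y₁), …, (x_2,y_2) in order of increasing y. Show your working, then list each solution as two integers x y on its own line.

d=125: √d = [11; 5,1,1,5,22] (ℓ=5, odd), read p_9/q_9
k=0  a_k=11  p_k/q_k = 11/1
k=1  a_k=5  p_k/q_k = 56/5
…
k=4  a_k=5  p_k/q_k = 682/61
…
k=7  a_k=1  p_k/q_k = 91444/8179
k=8  a_k=1  p_k/q_k = 167761/15005
k=9  a_k=5  p_k/q_k = 930249/83204
fundamental: x₁=930249, y₁=83204  (since 865363202001 − 125·6922905616 = 1)
(930249+83204√125)^2 = 1730726404001 + 154800875592√125

930249 83204
1730726404001 154800875592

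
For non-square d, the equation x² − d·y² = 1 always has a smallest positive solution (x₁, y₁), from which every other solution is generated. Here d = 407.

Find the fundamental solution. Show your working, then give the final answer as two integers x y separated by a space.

[20; 5,1,2,1,5,40] for √407; ℓ=6 ⇒ convergent index 5
k=0  a_k=20  p_k/q_k = 20/1
k=1  a_k=5  p_k/q_k = 101/5
k=2  a_k=1  p_k/q_k = 121/6
…
k=4  a_k=1  p_k/q_k = 464/23
k=5  a_k=5  p_k/q_k = 2663/132
fundamental: x₁=2663, y₁=132  (since 7091569 − 407·17424 = 1)

2663 132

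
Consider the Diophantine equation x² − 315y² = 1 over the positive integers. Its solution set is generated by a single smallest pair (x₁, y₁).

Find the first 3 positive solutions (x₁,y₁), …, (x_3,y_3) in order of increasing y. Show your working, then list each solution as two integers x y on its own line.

√315 = [17; 1,2,1,34, …], period ℓ=4 (even) → k=3
i=0: a=17 ⇒ p=17, q=1
i=1: a=1 ⇒ p=18, q=1
i=2: a=2 ⇒ p=53, q=3
i=3: a=1 ⇒ p=71, q=4
fundamental: x₁=71, y₁=4  (since 5041 − 315·16 = 1)
(x_2, y_2) = (71·71 + 315·4·4, 71·4 + 4·71) = (10081, 568)
(x_3, y_3) = (71·10081 + 315·4·568, 71·568 + 4·10081) = (1431431, 80652)

71 4
10081 568
1431431 80652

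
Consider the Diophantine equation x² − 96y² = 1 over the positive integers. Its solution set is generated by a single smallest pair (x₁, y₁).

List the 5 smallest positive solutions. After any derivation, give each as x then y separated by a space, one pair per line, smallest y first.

d=96: √d = [9; 1,3,1,18] (ℓ=4, even), read p_3/q_3
a_0=9:  p_0=9·1+0=9,  q_0=9·0+1=1
…
a_2=3:  p_2=3·10+9=39,  q_2=3·1+1=4
a_3=1:  p_3=1·39+10=49,  q_3=1·4+1=5
(x₁, y₁) = (49, 5);  49² − 96·5² = 1 ✓
(49+5√96)^2 = 4801 + 490√96
(49+5√96)^3 = 470449 + 48015√96
(49+5√96)^4 = 46099201 + 4704980√96
(49+5√96)^5 = 4517251249 + 461040025√96

49 5
4801 490
470449 48015
46099201 4704980
4517251249 461040025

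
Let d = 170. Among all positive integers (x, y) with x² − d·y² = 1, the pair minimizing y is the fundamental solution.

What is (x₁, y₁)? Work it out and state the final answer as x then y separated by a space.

√170 → a₀=13, period (26); ℓ=1 odd so k=1
i=0: a=13 ⇒ p=13, q=1
i=1: a=26 ⇒ p=339, q=26
→ (339, 26).  Check: 339²=114921, 170·26²=114920, difference 1.

339 26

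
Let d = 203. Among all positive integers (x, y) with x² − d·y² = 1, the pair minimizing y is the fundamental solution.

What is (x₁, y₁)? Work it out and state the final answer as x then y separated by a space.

57 4

[14; 4,28] for √203; ℓ=2 ⇒ convergent index 1
a_0=14:  p_0=14·1+0=14,  q_0=14·0+1=1
a_1=4:  p_1=4·14+1=57,  q_1=4·1+0=4
fundamental: x₁=57, y₁=4  (since 3249 − 203·16 = 1)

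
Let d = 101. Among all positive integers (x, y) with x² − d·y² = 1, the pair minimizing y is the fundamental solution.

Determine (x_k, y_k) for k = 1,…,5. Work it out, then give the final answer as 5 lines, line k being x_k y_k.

201 20
80801 8040
32481801 3232060
13057603201 1299280080
5249124005001 522307360100

d=101: √d = [10; 20] (ℓ=1, odd), read p_1/q_1
k=0  a_k=10  p_k/q_k = 10/1
k=1  a_k=20  p_k/q_k = 201/20
→ (201, 20).  Check: 201²=40401, 101·20²=40400, difference 1.
n=2: (201,20)∘(201,20) = (201·201+101·20·20, 201·20+20·201) = (80801,8040)
n=3: (80801,8040)∘(201,20) = (201·80801+101·20·8040, 201·8040+20·80801) = (32481801,3232060)
n=4: (32481801,3232060)∘(201,20) = (201·32481801+101·20·3232060, 201·3232060+20·32481801) = (13057603201,1299280080)
n=5: (13057603201,1299280080)∘(201,20) = (201·13057603201+101·20·1299280080, 201·1299280080+20·13057603201) = (5249124005001,522307360100)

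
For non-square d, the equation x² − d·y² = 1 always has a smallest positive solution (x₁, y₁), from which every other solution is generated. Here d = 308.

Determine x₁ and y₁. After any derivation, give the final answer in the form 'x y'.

351 20

√308 = [17; 1,1,4,1,1,34, …], period ℓ=6 (even) → k=5
i=0: a=17 ⇒ p=17, q=1
i=1: a=1 ⇒ p=18, q=1
…
i=3: a=4 ⇒ p=158, q=9
i=4: a=1 ⇒ p=193, q=11
i=5: a=1 ⇒ p=351, q=20
fundamental: x₁=351, y₁=20  (since 123201 − 308·400 = 1)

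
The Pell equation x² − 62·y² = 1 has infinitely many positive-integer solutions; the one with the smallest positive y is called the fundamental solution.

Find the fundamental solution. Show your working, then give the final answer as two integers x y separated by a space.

63 8

[7; 1,6,1,14] for √62; ℓ=4 ⇒ convergent index 3
i=0: a=7 ⇒ p=7, q=1
i=1: a=1 ⇒ p=8, q=1
i=2: a=6 ⇒ p=55, q=7
i=3: a=1 ⇒ p=63, q=8
fundamental: x₁=63, y₁=8  (since 3969 − 62·64 = 1)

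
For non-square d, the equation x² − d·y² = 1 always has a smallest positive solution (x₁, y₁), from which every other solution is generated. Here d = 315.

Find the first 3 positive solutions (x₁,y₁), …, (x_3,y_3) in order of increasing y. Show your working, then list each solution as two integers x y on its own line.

71 4
10081 568
1431431 80652

d=315: √d = [17; 1,2,1,34] (ℓ=4, even), read p_3/q_3
i=0: a=17 ⇒ p=17, q=1
…
i=2: a=2 ⇒ p=53, q=3
i=3: a=1 ⇒ p=71, q=4
(x₁, y₁) = (71, 4);  71² − 315·4² = 1 ✓
n=2: (71,4)∘(71,4) = (71·71+315·4·4, 71·4+4·71) = (10081,568)
n=3: (10081,568)∘(71,4) = (71·10081+315·4·568, 71·568+4·10081) = (1431431,80652)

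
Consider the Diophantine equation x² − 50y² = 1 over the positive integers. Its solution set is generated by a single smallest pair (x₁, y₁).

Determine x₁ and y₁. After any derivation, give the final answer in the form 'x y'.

99 14

[7; 14] for √50; ℓ=1 ⇒ convergent index 1
i=0: a=7 ⇒ p=7, q=1
i=1: a=14 ⇒ p=99, q=14
→ (99, 14).  Check: 99²=9801, 50·14²=9800, difference 1.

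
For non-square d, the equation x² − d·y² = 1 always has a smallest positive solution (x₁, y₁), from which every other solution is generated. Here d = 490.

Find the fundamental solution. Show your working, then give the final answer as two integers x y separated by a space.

1039681 46968

√490 → a₀=22, period (7,2,1,4,4,4,1,2,7,44); ℓ=10 even so k=9
a_0=22:  p_0=22·1+0=22,  q_0=22·0+1=1
a_1=7:  p_1=7·22+1=155,  q_1=7·1+0=7
…
a_3=1:  p_3=1·332+155=487,  q_3=1·15+7=22
…
a_8=2:  p_8=2·50315+40708=141338,  q_8=2·2273+1839=6385
a_9=7:  p_9=7·141338+50315=1039681,  q_9=7·6385+2273=46968
→ (1039681, 46968).  Check: 1039681²=1080936581761, 490·46968²=1080936581760, difference 1.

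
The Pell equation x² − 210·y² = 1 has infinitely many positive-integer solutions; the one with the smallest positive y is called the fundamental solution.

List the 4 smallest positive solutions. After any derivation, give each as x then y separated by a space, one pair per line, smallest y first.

[14; 2,28] for √210; ℓ=2 ⇒ convergent index 1
k=0  a_k=14  p_k/q_k = 14/1
k=1  a_k=2  p_k/q_k = 29/2
→ (29, 2).  Check: 29²=841, 210·2²=840, difference 1.
n=2: (29,2)∘(29,2) = (29·29+210·2·2, 29·2+2·29) = (1681,116)
n=3: (1681,116)∘(29,2) = (29·1681+210·2·116, 29·116+2·1681) = (97469,6726)
n=4: (97469,6726)∘(29,2) = (29·97469+210·2·6726, 29·6726+2·97469) = (5651521,389992)

29 2
1681 116
97469 6726
5651521 389992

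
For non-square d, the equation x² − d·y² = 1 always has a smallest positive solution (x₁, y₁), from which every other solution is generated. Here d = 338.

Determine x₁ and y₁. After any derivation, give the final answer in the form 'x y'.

114243 6214

[18; 2,1,1,2,36] for √338; ℓ=5 ⇒ convergent index 9
step 0: (18, 1)  from 18·(1,0) + (0,1)
step 1: (37, 2)  from 2·(18,1) + (1,0)
step 2: (55, 3)  from 1·(37,2) + (18,1)
step 3: (92, 5)  from 1·(55,3) + (37,2)
step 4: (239, 13)  from 2·(92,5) + (55,3)
step 5: (8696, 473)  from 36·(239,13) + (92,5)
step 6: (17631, 959)  from 2·(8696,473) + (239,13)
step 7: (26327, 1432)  from 1·(17631,959) + (8696,473)
step 8: (43958, 2391)  from 1·(26327,1432) + (17631,959)
step 9: (114243, 6214)  from 2·(43958,2391) + (26327,1432)
(x₁, y₁) = (114243, 6214);  114243² − 338·6214² = 1 ✓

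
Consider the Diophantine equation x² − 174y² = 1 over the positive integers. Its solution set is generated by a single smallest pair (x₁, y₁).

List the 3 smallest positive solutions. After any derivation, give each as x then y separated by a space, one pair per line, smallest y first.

[13; 5,4,5,26] for √174; ℓ=4 ⇒ convergent index 3
step 0: (13, 1)  from 13·(1,0) + (0,1)
…
step 2: (277, 21)  from 4·(66,5) + (13,1)
step 3: (1451, 110)  from 5·(277,21) + (66,5)
fundamental: x₁=1451, y₁=110  (since 2105401 − 174·12100 = 1)
k=2:  x_2 = 1451·1451+174·110·110 = 4210801,  y_2 = 1451·110+110·1451 = 319220
k=3:  x_3 = 1451·4210801+174·110·319220 = 12219743051,  y_3 = 1451·319220+110·4210801 = 926376330

1451 110
4210801 319220
12219743051 926376330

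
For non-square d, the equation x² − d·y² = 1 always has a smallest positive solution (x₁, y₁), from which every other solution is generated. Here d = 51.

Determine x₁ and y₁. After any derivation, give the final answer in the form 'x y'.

50 7

√51 → a₀=7, period (7,14); ℓ=2 even so k=1
k=0  a_k=7  p_k/q_k = 7/1
k=1  a_k=7  p_k/q_k = 50/7
fundamental: x₁=50, y₁=7  (since 2500 − 51·49 = 1)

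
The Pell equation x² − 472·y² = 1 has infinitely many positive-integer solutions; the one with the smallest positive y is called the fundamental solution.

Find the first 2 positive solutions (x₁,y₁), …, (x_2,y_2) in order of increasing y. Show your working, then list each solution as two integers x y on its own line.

√472 = [21; 1,2,1,1,1,…,2,1,42, …], period ℓ=14 (even) → k=13
step 0: (21, 1)  from 21·(1,0) + (0,1)
…
step 2: (65, 3)  from 2·(22,1) + (21,1)
step 3: (87, 4)  from 1·(65,3) + (22,1)
…
step 5: (239, 11)  from 1·(152,7) + (87,4)
step 6: (1108, 51)  from 4·(239,11) + (152,7)
step 7: (5779, 266)  from 5·(1108,51) + (239,11)
…
step 9: (30003, 1381)  from 1·(24224,1115) + (5779,266)
step 10: (54227, 2496)  from 1·(30003,1381) + (24224,1115)
step 11: (84230, 3877)  from 1·(54227,2496) + (30003,1381)
step 12: (222687, 10250)  from 2·(84230,3877) + (54227,2496)
step 13: (306917, 14127)  from 1·(222687,10250) + (84230,3877)
→ (306917, 14127).  Check: 306917²=94198044889, 472·14127²=94198044888, difference 1.
(x_2, y_2) = (306917·306917 + 472·14127·14127, 306917·14127 + 14127·306917) = (188396089777, 8671632918)

306917 14127
188396089777 8671632918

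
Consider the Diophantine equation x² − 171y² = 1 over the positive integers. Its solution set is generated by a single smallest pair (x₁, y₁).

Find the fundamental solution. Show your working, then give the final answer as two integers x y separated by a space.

170 13

√171 = [13; 13,26, …], period ℓ=2 (even) → k=1
i=0: a=13 ⇒ p=13, q=1
i=1: a=13 ⇒ p=170, q=13
→ (170, 13).  Check: 170²=28900, 171·13²=28899, difference 1.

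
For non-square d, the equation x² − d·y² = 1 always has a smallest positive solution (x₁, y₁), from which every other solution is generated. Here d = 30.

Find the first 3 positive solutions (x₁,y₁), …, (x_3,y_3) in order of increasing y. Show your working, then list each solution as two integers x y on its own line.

√30 = [5; 2,10, …], period ℓ=2 (even) → k=1
a_0=5:  p_0=5·1+0=5,  q_0=5·0+1=1
a_1=2:  p_1=2·5+1=11,  q_1=2·1+0=2
fundamental: x₁=11, y₁=2  (since 121 − 30·4 = 1)
(11+2√30)^2 = 241 + 44√30
(11+2√30)^3 = 5291 + 966√30

11 2
241 44
5291 966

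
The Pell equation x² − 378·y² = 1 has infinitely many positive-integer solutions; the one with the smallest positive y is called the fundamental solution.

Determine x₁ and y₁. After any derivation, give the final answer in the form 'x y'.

8749 450

√378 → a₀=19, period (2,3,1,4,1,3,2,38); ℓ=8 even so k=7
a_0=19:  p_0=19·1+0=19,  q_0=19·0+1=1
…
a_3=1:  p_3=1·136+39=175,  q_3=1·7+2=9
a_4=4:  p_4=4·175+136=836,  q_4=4·9+7=43
a_5=1:  p_5=1·836+175=1011,  q_5=1·43+9=52
a_6=3:  p_6=3·1011+836=3869,  q_6=3·52+43=199
a_7=2:  p_7=2·3869+1011=8749,  q_7=2·199+52=450
fundamental: x₁=8749, y₁=450  (since 76545001 − 378·202500 = 1)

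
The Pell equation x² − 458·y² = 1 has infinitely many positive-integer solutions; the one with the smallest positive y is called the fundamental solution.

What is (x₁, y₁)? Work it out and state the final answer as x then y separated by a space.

22899 1070

[21; 2,2,42] for √458; ℓ=3 ⇒ convergent index 5
a_0=21:  p_0=21·1+0=21,  q_0=21·0+1=1
a_1=2:  p_1=2·21+1=43,  q_1=2·1+0=2
…
a_4=2:  p_4=2·4537+107=9181,  q_4=2·212+5=429
a_5=2:  p_5=2·9181+4537=22899,  q_5=2·429+212=1070
(x₁, y₁) = (22899, 1070);  22899² − 458·1070² = 1 ✓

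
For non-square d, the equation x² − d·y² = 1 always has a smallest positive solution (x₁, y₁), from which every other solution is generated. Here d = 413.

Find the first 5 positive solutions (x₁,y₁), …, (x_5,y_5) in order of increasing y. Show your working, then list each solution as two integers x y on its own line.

113399 5580
25718666401 1265532840
5832942102300599 287020317040740
1322899602891852585601 65095633862940217680
300030984130833440606834999 14763559568560095172347900

√413 → a₀=20, period (3,9,1,4,1,9,3,40); ℓ=8 even so k=7
a_0=20:  p_0=20·1+0=20,  q_0=20·0+1=1
a_1=3:  p_1=3·20+1=61,  q_1=3·1+0=3
a_2=9:  p_2=9·61+20=569,  q_2=9·3+1=28
a_3=1:  p_3=1·569+61=630,  q_3=1·28+3=31
…
a_6=9:  p_6=9·3719+3089=36560,  q_6=9·183+152=1799
a_7=3:  p_7=3·36560+3719=113399,  q_7=3·1799+183=5580
(x₁, y₁) = (113399, 5580);  113399² − 413·5580² = 1 ✓
k=2:  x_2 = 113399·113399+413·5580·5580 = 25718666401,  y_2 = 113399·5580+5580·113399 = 1265532840
k=3:  x_3 = 113399·25718666401+413·5580·1265532840 = 5832942102300599,  y_3 = 113399·1265532840+5580·25718666401 = 287020317040740
k=4:  x_4 = 113399·5832942102300599+413·5580·287020317040740 = 1322899602891852585601,  y_4 = 113399·287020317040740+5580·5832942102300599 = 65095633862940217680
k=5:  x_5 = 113399·1322899602891852585601+413·5580·65095633862940217680 = 300030984130833440606834999,  y_5 = 113399·65095633862940217680+5580·1322899602891852585601 = 14763559568560095172347900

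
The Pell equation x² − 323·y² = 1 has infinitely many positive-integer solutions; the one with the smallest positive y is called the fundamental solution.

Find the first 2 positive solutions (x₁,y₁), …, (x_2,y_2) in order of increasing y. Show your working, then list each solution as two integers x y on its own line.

d=323: √d = [17; 1,34] (ℓ=2, even), read p_1/q_1
step 0: (17, 1)  from 17·(1,0) + (0,1)
step 1: (18, 1)  from 1·(17,1) + (1,0)
(x₁, y₁) = (18, 1);  18² − 323·1² = 1 ✓
k=2:  x_2 = 18·18+323·1·1 = 647,  y_2 = 18·1+1·18 = 36

18 1
647 36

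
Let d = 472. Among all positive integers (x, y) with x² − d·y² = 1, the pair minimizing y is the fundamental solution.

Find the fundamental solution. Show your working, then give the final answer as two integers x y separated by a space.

306917 14127

√472 = [21; 1,2,1,1,1,…,2,1,42, …], period ℓ=14 (even) → k=13
a_0=21:  p_0=21·1+0=21,  q_0=21·0+1=1
…
a_11=1:  p_11=1·54227+30003=84230,  q_11=1·2496+1381=3877
a_12=2:  p_12=2·84230+54227=222687,  q_12=2·3877+2496=10250
a_13=1:  p_13=1·222687+84230=306917,  q_13=1·10250+3877=14127
(x₁, y₁) = (306917, 14127);  306917² − 472·14127² = 1 ✓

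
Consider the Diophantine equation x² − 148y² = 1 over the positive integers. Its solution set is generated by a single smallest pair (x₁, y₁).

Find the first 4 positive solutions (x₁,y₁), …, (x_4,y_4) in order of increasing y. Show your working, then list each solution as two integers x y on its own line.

[12; 6,24] for √148; ℓ=2 ⇒ convergent index 1
k=0  a_k=12  p_k/q_k = 12/1
k=1  a_k=6  p_k/q_k = 73/6
fundamental: x₁=73, y₁=6  (since 5329 − 148·36 = 1)
(73+6√148)^2 = 10657 + 876√148
(73+6√148)^3 = 1555849 + 127890√148
(73+6√148)^4 = 227143297 + 18671064√148

73 6
10657 876
1555849 127890
227143297 18671064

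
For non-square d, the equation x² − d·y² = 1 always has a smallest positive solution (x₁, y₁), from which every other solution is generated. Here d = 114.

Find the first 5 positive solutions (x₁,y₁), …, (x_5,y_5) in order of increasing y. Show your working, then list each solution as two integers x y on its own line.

d=114: √d = [10; 1,2,10,2,1,20] (ℓ=6, even), read p_5/q_5
step 0: (10, 1)  from 10·(1,0) + (0,1)
…
step 3: (331, 31)  from 10·(32,3) + (11,1)
step 4: (694, 65)  from 2·(331,31) + (32,3)
step 5: (1025, 96)  from 1·(694,65) + (331,31)
(x₁, y₁) = (1025, 96);  1025² − 114·96² = 1 ✓
(x_2, y_2) = (1025·1025 + 114·96·96, 1025·96 + 96·1025) = (2101249, 196800)
(x_3, y_3) = (1025·2101249 + 114·96·196800, 1025·196800 + 96·2101249) = (4307559425, 403439904)
(x_4, y_4) = (1025·4307559425 + 114·96·403439904, 1025·403439904 + 96·4307559425) = (8830494720001, 827051606400)
(x_5, y_5) = (1025·8830494720001 + 114·96·827051606400, 1025·827051606400 + 96·8830494720001) = (18102509868442625, 1695455389680096)

1025 96
2101249 196800
4307559425 403439904
8830494720001 827051606400
18102509868442625 1695455389680096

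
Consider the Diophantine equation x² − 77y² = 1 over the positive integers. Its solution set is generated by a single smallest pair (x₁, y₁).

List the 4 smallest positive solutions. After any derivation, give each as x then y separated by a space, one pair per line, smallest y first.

351 40
246401 28080
172973151 19712120
121426905601 13837880160

√77 = [8; 1,3,2,3,1,16, …], period ℓ=6 (even) → k=5
k=0  a_k=8  p_k/q_k = 8/1
…
k=4  a_k=3  p_k/q_k = 272/31
k=5  a_k=1  p_k/q_k = 351/40
(x₁, y₁) = (351, 40);  351² − 77·40² = 1 ✓
k=2:  x_2 = 351·351+77·40·40 = 246401,  y_2 = 351·40+40·351 = 28080
k=3:  x_3 = 351·246401+77·40·28080 = 172973151,  y_3 = 351·28080+40·246401 = 19712120
k=4:  x_4 = 351·172973151+77·40·19712120 = 121426905601,  y_4 = 351·19712120+40·172973151 = 13837880160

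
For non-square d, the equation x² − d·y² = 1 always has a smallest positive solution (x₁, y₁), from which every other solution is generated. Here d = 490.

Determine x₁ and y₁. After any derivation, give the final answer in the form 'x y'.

1039681 46968

√490 → a₀=22, period (7,2,1,4,4,4,1,2,7,44); ℓ=10 even so k=9
step 0: (22, 1)  from 22·(1,0) + (0,1)
…
step 5: (9607, 434)  from 4·(2280,103) + (487,22)
…
step 8: (141338, 6385)  from 2·(50315,2273) + (40708,1839)
step 9: (1039681, 46968)  from 7·(141338,6385) + (50315,2273)
(x₁, y₁) = (1039681, 46968);  1039681² − 490·46968² = 1 ✓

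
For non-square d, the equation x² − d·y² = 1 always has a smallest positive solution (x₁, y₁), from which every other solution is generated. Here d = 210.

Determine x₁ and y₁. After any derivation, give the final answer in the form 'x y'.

29 2

[14; 2,28] for √210; ℓ=2 ⇒ convergent index 1
i=0: a=14 ⇒ p=14, q=1
i=1: a=2 ⇒ p=29, q=2
(x₁, y₁) = (29, 2);  29² − 210·2² = 1 ✓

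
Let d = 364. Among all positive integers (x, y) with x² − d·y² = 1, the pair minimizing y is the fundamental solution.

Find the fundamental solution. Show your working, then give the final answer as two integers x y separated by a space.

4954951 259710

d=364: √d = [19; 12,1,2,3,1,8,1,3,2,1,12,38] (ℓ=12, even), read p_11/q_11
k=0  a_k=19  p_k/q_k = 19/1
k=1  a_k=12  p_k/q_k = 229/12
k=2  a_k=1  p_k/q_k = 248/13
k=3  a_k=2  p_k/q_k = 725/38
…
k=5  a_k=1  p_k/q_k = 3148/165
k=6  a_k=8  p_k/q_k = 27607/1447
k=7  a_k=1  p_k/q_k = 30755/1612
k=8  a_k=3  p_k/q_k = 119872/6283
k=9  a_k=2  p_k/q_k = 270499/14178
k=10  a_k=1  p_k/q_k = 390371/20461
k=11  a_k=12  p_k/q_k = 4954951/259710
fundamental: x₁=4954951, y₁=259710  (since 24551539412401 − 364·67449284100 = 1)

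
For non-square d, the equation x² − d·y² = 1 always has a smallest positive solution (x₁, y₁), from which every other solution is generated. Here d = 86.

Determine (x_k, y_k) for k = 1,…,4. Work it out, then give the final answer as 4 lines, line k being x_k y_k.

[9; 3,1,1,1,8,1,1,1,3,18] for √86; ℓ=10 ⇒ convergent index 9
a_0=9:  p_0=9·1+0=9,  q_0=9·0+1=1
a_1=3:  p_1=3·9+1=28,  q_1=3·1+0=3
a_2=1:  p_2=1·28+9=37,  q_2=1·3+1=4
…
a_4=1:  p_4=1·65+37=102,  q_4=1·7+4=11
…
a_7=1:  p_7=1·983+881=1864,  q_7=1·106+95=201
a_8=1:  p_8=1·1864+983=2847,  q_8=1·201+106=307
a_9=3:  p_9=3·2847+1864=10405,  q_9=3·307+201=1122
(x₁, y₁) = (10405, 1122);  10405² − 86·1122² = 1 ✓
(x_2, y_2) = (10405·10405 + 86·1122·1122, 10405·1122 + 1122·10405) = (216528049, 23348820)
(x_3, y_3) = (10405·216528049 + 86·1122·23348820, 10405·23348820 + 1122·216528049) = (4505948689285, 485888943078)
(x_4, y_4) = (10405·4505948689285 + 86·1122·485888943078, 10405·485888943078 + 1122·4505948689285) = (93768792007492801, 10111348882104360)

10405 1122
216528049 23348820
4505948689285 485888943078
93768792007492801 10111348882104360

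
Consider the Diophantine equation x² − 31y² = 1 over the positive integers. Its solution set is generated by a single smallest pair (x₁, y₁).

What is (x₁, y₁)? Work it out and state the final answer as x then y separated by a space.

1520 273

√31 → a₀=5, period (1,1,3,5,3,1,1,10); ℓ=8 even so k=7
i=0: a=5 ⇒ p=5, q=1
i=1: a=1 ⇒ p=6, q=1
i=2: a=1 ⇒ p=11, q=2
i=3: a=3 ⇒ p=39, q=7
i=4: a=5 ⇒ p=206, q=37
i=5: a=3 ⇒ p=657, q=118
i=6: a=1 ⇒ p=863, q=155
i=7: a=1 ⇒ p=1520, q=273
(x₁, y₁) = (1520, 273);  1520² − 31·273² = 1 ✓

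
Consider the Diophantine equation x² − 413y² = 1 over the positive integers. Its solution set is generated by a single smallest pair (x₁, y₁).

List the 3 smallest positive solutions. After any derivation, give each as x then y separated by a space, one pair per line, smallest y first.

√413 = [20; 3,9,1,4,1,9,3,40, …], period ℓ=8 (even) → k=7
step 0: (20, 1)  from 20·(1,0) + (0,1)
step 1: (61, 3)  from 3·(20,1) + (1,0)
step 2: (569, 28)  from 9·(61,3) + (20,1)
…
step 4: (3089, 152)  from 4·(630,31) + (569,28)
…
step 6: (36560, 1799)  from 9·(3719,183) + (3089,152)
step 7: (113399, 5580)  from 3·(36560,1799) + (3719,183)
→ (113399, 5580).  Check: 113399²=12859333201, 413·5580²=12859333200, difference 1.
(113399+5580√413)^2 = 25718666401 + 1265532840√413
(113399+5580√413)^3 = 5832942102300599 + 287020317040740√413

113399 5580
25718666401 1265532840
5832942102300599 287020317040740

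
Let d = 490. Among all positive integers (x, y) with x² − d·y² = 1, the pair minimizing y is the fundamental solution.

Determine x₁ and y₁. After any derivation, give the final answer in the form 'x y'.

√490 → a₀=22, period (7,2,1,4,4,4,1,2,7,44); ℓ=10 even so k=9
a_0=22:  p_0=22·1+0=22,  q_0=22·0+1=1
…
a_5=4:  p_5=4·2280+487=9607,  q_5=4·103+22=434
…
a_7=1:  p_7=1·40708+9607=50315,  q_7=1·1839+434=2273
a_8=2:  p_8=2·50315+40708=141338,  q_8=2·2273+1839=6385
a_9=7:  p_9=7·141338+50315=1039681,  q_9=7·6385+2273=46968
→ (1039681, 46968).  Check: 1039681²=1080936581761, 490·46968²=1080936581760, difference 1.

1039681 46968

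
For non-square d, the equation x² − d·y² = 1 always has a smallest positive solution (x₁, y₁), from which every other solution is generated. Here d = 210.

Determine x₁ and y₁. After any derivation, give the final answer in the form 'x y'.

29 2

√210 → a₀=14, period (2,28); ℓ=2 even so k=1
k=0  a_k=14  p_k/q_k = 14/1
k=1  a_k=2  p_k/q_k = 29/2
fundamental: x₁=29, y₁=2  (since 841 − 210·4 = 1)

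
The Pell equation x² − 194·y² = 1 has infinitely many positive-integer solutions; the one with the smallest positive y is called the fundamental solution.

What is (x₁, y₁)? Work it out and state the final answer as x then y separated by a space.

195 14

√194 → a₀=13, period (1,12,1,26); ℓ=4 even so k=3
k=0  a_k=13  p_k/q_k = 13/1
k=1  a_k=1  p_k/q_k = 14/1
k=2  a_k=12  p_k/q_k = 181/13
k=3  a_k=1  p_k/q_k = 195/14
fundamental: x₁=195, y₁=14  (since 38025 − 194·196 = 1)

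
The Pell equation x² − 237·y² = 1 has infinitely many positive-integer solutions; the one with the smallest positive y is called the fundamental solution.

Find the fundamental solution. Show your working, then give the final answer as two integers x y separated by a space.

[15; 2,1,1,7,10,7,1,1,2,30] for √237; ℓ=10 ⇒ convergent index 9
i=0: a=15 ⇒ p=15, q=1
…
i=2: a=1 ⇒ p=46, q=3
…
i=5: a=10 ⇒ p=5927, q=385
i=6: a=7 ⇒ p=42074, q=2733
i=7: a=1 ⇒ p=48001, q=3118
i=8: a=1 ⇒ p=90075, q=5851
i=9: a=2 ⇒ p=228151, q=14820
(x₁, y₁) = (228151, 14820);  228151² − 237·14820² = 1 ✓

228151 14820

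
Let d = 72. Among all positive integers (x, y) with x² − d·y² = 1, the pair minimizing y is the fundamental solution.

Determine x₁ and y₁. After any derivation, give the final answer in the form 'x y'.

17 2

√72 → a₀=8, period (2,16); ℓ=2 even so k=1
step 0: (8, 1)  from 8·(1,0) + (0,1)
step 1: (17, 2)  from 2·(8,1) + (1,0)
(x₁, y₁) = (17, 2);  17² − 72·2² = 1 ✓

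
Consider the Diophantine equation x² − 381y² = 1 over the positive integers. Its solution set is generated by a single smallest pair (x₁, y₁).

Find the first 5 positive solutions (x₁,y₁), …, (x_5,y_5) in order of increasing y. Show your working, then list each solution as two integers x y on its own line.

[19; 1,1,12,1,1,38] for √381; ℓ=6 ⇒ convergent index 5
step 0: (19, 1)  from 19·(1,0) + (0,1)
step 1: (20, 1)  from 1·(19,1) + (1,0)
step 2: (39, 2)  from 1·(20,1) + (19,1)
…
step 4: (527, 27)  from 1·(488,25) + (39,2)
step 5: (1015, 52)  from 1·(527,27) + (488,25)
→ (1015, 52).  Check: 1015²=1030225, 381·52²=1030224, difference 1.
(1015+52√381)^2 = 2060449 + 105560√381
(1015+52√381)^3 = 4182710455 + 214286748√381
(1015+52√381)^4 = 8490900163201 + 435001992880√381
(1015+52√381)^5 = 17236523148587575 + 883053831259652√381

1015 52
2060449 105560
4182710455 214286748
8490900163201 435001992880
17236523148587575 883053831259652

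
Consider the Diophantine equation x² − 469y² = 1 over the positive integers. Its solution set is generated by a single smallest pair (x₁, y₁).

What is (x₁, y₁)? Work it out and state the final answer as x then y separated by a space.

[21; 1,1,1,10,6,10,1,1,1,42] for √469; ℓ=10 ⇒ convergent index 9
k=0  a_k=21  p_k/q_k = 21/1
k=1  a_k=1  p_k/q_k = 22/1
…
k=3  a_k=1  p_k/q_k = 65/3
k=4  a_k=10  p_k/q_k = 693/32
k=5  a_k=6  p_k/q_k = 4223/195
k=6  a_k=10  p_k/q_k = 42923/1982
…
k=8  a_k=1  p_k/q_k = 90069/4159
k=9  a_k=1  p_k/q_k = 137215/6336
(x₁, y₁) = (137215, 6336);  137215² − 469·6336² = 1 ✓

137215 6336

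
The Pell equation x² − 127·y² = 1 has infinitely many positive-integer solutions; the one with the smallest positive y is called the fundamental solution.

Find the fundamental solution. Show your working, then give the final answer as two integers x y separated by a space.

√127 = [11; 3,1,2,2,7,11,7,2,2,1,3,22, …], period ℓ=12 (even) → k=11
k=0  a_k=11  p_k/q_k = 11/1
…
k=2  a_k=1  p_k/q_k = 45/4
k=3  a_k=2  p_k/q_k = 124/11
…
k=6  a_k=11  p_k/q_k = 24218/2149
k=7  a_k=7  p_k/q_k = 171701/15236
…
k=9  a_k=2  p_k/q_k = 906941/80478
k=10  a_k=1  p_k/q_k = 1274561/113099
k=11  a_k=3  p_k/q_k = 4730624/419775
(x₁, y₁) = (4730624, 419775);  4730624² − 127·419775² = 1 ✓

4730624 419775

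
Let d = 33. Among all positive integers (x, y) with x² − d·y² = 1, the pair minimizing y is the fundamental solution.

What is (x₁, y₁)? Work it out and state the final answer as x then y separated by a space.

23 4

d=33: √d = [5; 1,2,1,10] (ℓ=4, even), read p_3/q_3
i=0: a=5 ⇒ p=5, q=1
i=1: a=1 ⇒ p=6, q=1
i=2: a=2 ⇒ p=17, q=3
i=3: a=1 ⇒ p=23, q=4
→ (23, 4).  Check: 23²=529, 33·4²=528, difference 1.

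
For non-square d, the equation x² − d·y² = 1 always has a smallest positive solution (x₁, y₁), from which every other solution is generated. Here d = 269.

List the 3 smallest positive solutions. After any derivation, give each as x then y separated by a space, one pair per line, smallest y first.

13449 820
361751201 22056360
9730383791049 593271970460

[16; 2,2,32] for √269; ℓ=3 ⇒ convergent index 5
step 0: (16, 1)  from 16·(1,0) + (0,1)
step 1: (33, 2)  from 2·(16,1) + (1,0)
step 2: (82, 5)  from 2·(33,2) + (16,1)
step 3: (2657, 162)  from 32·(82,5) + (33,2)
step 4: (5396, 329)  from 2·(2657,162) + (82,5)
step 5: (13449, 820)  from 2·(5396,329) + (2657,162)
fundamental: x₁=13449, y₁=820  (since 180875601 − 269·672400 = 1)
(x_2, y_2) = (13449·13449 + 269·820·820, 13449·820 + 820·13449) = (361751201, 22056360)
(x_3, y_3) = (13449·361751201 + 269·820·22056360, 13449·22056360 + 820·361751201) = (9730383791049, 593271970460)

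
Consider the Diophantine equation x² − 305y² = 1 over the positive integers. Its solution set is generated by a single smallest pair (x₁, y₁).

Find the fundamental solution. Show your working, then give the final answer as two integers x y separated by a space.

d=305: √d = [17; 2,6,2,34] (ℓ=4, even), read p_3/q_3
a_0=17:  p_0=17·1+0=17,  q_0=17·0+1=1
…
a_2=6:  p_2=6·35+17=227,  q_2=6·2+1=13
a_3=2:  p_3=2·227+35=489,  q_3=2·13+2=28
→ (489, 28).  Check: 489²=239121, 305·28²=239120, difference 1.

489 28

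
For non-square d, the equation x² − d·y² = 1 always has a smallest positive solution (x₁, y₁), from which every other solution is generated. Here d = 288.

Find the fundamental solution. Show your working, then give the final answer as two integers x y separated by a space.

17 1

d=288: √d = [16; 1,32] (ℓ=2, even), read p_1/q_1
a_0=16:  p_0=16·1+0=16,  q_0=16·0+1=1
a_1=1:  p_1=1·16+1=17,  q_1=1·1+0=1
(x₁, y₁) = (17, 1);  17² − 288·1² = 1 ✓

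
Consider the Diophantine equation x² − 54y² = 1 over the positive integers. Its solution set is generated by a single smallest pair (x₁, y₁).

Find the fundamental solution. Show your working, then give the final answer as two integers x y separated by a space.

[7; 2,1,6,1,2,14] for √54; ℓ=6 ⇒ convergent index 5
step 0: (7, 1)  from 7·(1,0) + (0,1)
step 1: (15, 2)  from 2·(7,1) + (1,0)
…
step 3: (147, 20)  from 6·(22,3) + (15,2)
step 4: (169, 23)  from 1·(147,20) + (22,3)
step 5: (485, 66)  from 2·(169,23) + (147,20)
(x₁, y₁) = (485, 66);  485² − 54·66² = 1 ✓

485 66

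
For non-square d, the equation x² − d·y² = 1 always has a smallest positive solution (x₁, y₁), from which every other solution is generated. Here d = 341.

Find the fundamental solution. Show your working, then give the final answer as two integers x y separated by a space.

d=341: √d = [18; 2,6,1,8,2,…,6,2,36] (ℓ=14, even), read p_13/q_13
i=0: a=18 ⇒ p=18, q=1
…
i=2: a=6 ⇒ p=240, q=13
i=3: a=1 ⇒ p=277, q=15
…
i=5: a=2 ⇒ p=5189, q=281
…
i=7: a=2 ⇒ p=20479, q=1109
i=8: a=1 ⇒ p=28124, q=1523
i=9: a=2 ⇒ p=76727, q=4155
i=10: a=8 ⇒ p=641940, q=34763
i=11: a=1 ⇒ p=718667, q=38918
i=12: a=6 ⇒ p=4953942, q=268271
i=13: a=2 ⇒ p=10626551, q=575460
fundamental: x₁=10626551, y₁=575460  (since 112923586155601 − 341·331154211600 = 1)

10626551 575460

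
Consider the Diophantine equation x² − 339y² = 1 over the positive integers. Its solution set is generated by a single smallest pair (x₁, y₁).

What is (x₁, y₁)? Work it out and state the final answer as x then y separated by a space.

97970 5321

d=339: √d = [18; 2,2,2,1,17,1,2,2,2,36] (ℓ=10, even), read p_9/q_9
step 0: (18, 1)  from 18·(1,0) + (0,1)
…
step 8: (40359, 2192)  from 2·(17252,937) + (5855,318)
step 9: (97970, 5321)  from 2·(40359,2192) + (17252,937)
(x₁, y₁) = (97970, 5321);  97970² − 339·5321² = 1 ✓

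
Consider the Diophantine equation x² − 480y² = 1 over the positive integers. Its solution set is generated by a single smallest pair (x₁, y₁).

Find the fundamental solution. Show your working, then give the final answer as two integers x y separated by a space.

√480 → a₀=21, period (1,9,1,42); ℓ=4 even so k=3
a_0=21:  p_0=21·1+0=21,  q_0=21·0+1=1
a_1=1:  p_1=1·21+1=22,  q_1=1·1+0=1
a_2=9:  p_2=9·22+21=219,  q_2=9·1+1=10
a_3=1:  p_3=1·219+22=241,  q_3=1·10+1=11
(x₁, y₁) = (241, 11);  241² − 480·11² = 1 ✓

241 11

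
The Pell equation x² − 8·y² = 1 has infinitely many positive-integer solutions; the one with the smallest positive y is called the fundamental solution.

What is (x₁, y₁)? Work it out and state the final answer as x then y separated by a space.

√8 → a₀=2, period (1,4); ℓ=2 even so k=1
a_0=2:  p_0=2·1+0=2,  q_0=2·0+1=1
a_1=1:  p_1=1·2+1=3,  q_1=1·1+0=1
→ (3, 1).  Check: 3²=9, 8·1²=8, difference 1.

3 1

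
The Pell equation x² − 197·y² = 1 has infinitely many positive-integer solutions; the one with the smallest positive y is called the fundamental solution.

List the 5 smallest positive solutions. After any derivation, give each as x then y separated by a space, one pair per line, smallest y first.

393 28
308897 22008
242792649 17298260
190834713217 13596410352
149995841795913 10686761238412

d=197: √d = [14; 28] (ℓ=1, odd), read p_1/q_1
step 0: (14, 1)  from 14·(1,0) + (0,1)
step 1: (393, 28)  from 28·(14,1) + (1,0)
fundamental: x₁=393, y₁=28  (since 154449 − 197·784 = 1)
n=2: (393,28)∘(393,28) = (393·393+197·28·28, 393·28+28·393) = (308897,22008)
n=3: (308897,22008)∘(393,28) = (393·308897+197·28·22008, 393·22008+28·308897) = (242792649,17298260)
n=4: (242792649,17298260)∘(393,28) = (393·242792649+197·28·17298260, 393·17298260+28·242792649) = (190834713217,13596410352)
n=5: (190834713217,13596410352)∘(393,28) = (393·190834713217+197·28·13596410352, 393·13596410352+28·190834713217) = (149995841795913,10686761238412)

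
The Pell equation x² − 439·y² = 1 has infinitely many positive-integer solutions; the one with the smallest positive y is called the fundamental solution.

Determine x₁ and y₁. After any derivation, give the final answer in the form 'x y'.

440 21

d=439: √d = [20; 1,19,1,40] (ℓ=4, even), read p_3/q_3
k=0  a_k=20  p_k/q_k = 20/1
k=1  a_k=1  p_k/q_k = 21/1
k=2  a_k=19  p_k/q_k = 419/20
k=3  a_k=1  p_k/q_k = 440/21
(x₁, y₁) = (440, 21);  440² − 439·21² = 1 ✓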